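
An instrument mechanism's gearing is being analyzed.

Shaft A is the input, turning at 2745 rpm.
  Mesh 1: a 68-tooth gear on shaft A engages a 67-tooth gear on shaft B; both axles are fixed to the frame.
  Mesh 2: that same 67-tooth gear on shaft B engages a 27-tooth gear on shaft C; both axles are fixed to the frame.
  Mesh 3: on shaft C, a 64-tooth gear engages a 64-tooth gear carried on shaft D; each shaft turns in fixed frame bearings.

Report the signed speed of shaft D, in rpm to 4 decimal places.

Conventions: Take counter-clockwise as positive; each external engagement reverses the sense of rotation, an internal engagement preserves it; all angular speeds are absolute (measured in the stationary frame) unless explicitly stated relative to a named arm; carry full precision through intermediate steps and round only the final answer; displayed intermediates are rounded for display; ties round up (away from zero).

3-mesh fixed-axis compound train (all bearings frame-fixed)
mesh 1 [68T→67T]: ω = 2745.0000×68/67 = 2785.9701 rpm, sense flips to −
mesh 2 [67T→27T]: ω = 2785.9701×67/27 = 6913.3333 rpm, sense flips to +
mesh 3 [64T→64T]: ω = 6913.3333×64/64 = 6913.3333 rpm, sense flips to −
signed output speed = -6913.3333 rpm

-6913.3333 rpm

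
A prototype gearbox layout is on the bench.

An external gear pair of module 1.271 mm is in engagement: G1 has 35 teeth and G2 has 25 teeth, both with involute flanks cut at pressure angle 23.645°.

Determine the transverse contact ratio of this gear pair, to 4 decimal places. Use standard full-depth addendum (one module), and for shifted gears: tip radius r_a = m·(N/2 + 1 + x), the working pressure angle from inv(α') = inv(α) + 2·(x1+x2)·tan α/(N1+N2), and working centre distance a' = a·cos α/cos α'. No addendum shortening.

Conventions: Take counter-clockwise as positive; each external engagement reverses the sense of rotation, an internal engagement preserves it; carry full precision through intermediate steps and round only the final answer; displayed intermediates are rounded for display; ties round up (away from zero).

topology: single-mesh involute geometry — m = 1.271, 35T/25T pair
base radii: r_b1 = 20.375198, r_b2 = 14.553713
tip radii: r_a1 = 23.513500, r_a2 = 17.158500
no profile shift: α' = α, a' = a
action lengths: √(r_a1²−r_b1²) = 11.736098, √(r_a2²−r_b2²) = 9.088650
base pitch p_b = π·m·cos α = 3.657747
CR = (11.736098 + 9.088650 − 38.130000·sin 23.64500°)/3.657747 = 1.512407
contact ratio ≈ 1.5124

1.5124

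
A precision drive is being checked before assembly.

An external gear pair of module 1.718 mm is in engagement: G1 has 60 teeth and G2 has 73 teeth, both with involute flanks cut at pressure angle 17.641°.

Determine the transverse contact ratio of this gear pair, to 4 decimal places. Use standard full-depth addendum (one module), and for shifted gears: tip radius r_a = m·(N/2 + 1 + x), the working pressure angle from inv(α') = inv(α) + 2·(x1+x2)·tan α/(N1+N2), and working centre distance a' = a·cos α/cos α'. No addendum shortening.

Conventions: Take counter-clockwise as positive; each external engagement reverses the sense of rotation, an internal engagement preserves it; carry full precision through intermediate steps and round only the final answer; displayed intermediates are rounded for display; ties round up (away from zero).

1.9525

class = single-mesh tooth geometry [involute pair 60T × 73T, m = 1.718]
base radii: r_b1 = 49.116283, r_b2 = 59.758144
tip radii: r_a1 = 53.258000, r_a2 = 64.425000
no profile shift: α' = α, a' = a
action lengths: √(r_a1²−r_b1²) = 20.591390, √(r_a2²−r_b2²) = 24.073738
base pitch p_b = π·m·cos α = 5.143445
CR = (20.591390 + 24.073738 − 114.247000·sin 17.64100°)/5.143445 = 1.952457
contact ratio ≈ 1.9525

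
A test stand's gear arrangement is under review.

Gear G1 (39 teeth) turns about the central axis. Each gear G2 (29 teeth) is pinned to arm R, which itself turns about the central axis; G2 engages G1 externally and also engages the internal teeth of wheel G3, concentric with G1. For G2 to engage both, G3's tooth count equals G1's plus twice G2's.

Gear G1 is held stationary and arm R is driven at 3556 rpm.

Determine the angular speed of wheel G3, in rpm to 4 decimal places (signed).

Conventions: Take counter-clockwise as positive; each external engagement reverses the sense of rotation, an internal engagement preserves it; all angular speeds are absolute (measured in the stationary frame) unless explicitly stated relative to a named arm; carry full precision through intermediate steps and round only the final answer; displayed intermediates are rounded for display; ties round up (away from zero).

class = planetary set [G3 = 39+2·29 = 97; Willis about the carrier]
normalise by the input: solve with ω_arm = 1, then scale by 3556 rpm
ring teeth: 39 + 2·29 = 97
39(ω_sun−ω_arm) = −97(ω_ring−ω_arm),  ω_sun = 0, ω_arm = 1
ω_ring = 1 − (39/97)(0−1) = 136/97
scale: ω_ring = 136/97 × 3556 rpm = +4985.7320 rpm

+4985.7320 rpm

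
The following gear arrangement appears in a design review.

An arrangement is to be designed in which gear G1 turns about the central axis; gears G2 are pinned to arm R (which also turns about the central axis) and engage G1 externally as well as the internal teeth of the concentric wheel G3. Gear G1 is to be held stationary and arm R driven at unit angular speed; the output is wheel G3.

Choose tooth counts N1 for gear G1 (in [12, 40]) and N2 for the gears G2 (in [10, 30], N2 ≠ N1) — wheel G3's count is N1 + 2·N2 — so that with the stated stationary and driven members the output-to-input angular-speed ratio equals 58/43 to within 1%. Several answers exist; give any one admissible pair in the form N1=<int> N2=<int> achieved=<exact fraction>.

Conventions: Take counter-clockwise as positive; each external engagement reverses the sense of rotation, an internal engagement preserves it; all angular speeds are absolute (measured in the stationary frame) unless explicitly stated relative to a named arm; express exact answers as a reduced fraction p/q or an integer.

N1=15 N2=14 achieved=58/43

planetary set to be sized for 58/43 (Willis relation)
Willis with ω_sun = 0: ω_ring/ω_arm = (N1+N3)/N3; set equal to 58/43  ⇒  N3/N1 = 1/(58/43 − 1) = 43/15
N3 = N1 + 2·N2  ⇒  N2/N1 = (N3/N1 − 1)/2 = (43/15 − 1)/2 = 14/15
smallest multiple with N1 ≥ 12 and N2 ≥ 10: k = 1  ⇒  N1 = 1·15 = 15, N2 = 1·14 = 14 (N1 ≤ 40, N2 ≤ 30, N2 ≠ N1 ✓), N3 = 15 + 2·14 = 43
check: (N1+N3)/N3 with N1 = 15, N3 = 43 gives 58/43; |achieved − target| = 0 ≤ 29/2150 ✓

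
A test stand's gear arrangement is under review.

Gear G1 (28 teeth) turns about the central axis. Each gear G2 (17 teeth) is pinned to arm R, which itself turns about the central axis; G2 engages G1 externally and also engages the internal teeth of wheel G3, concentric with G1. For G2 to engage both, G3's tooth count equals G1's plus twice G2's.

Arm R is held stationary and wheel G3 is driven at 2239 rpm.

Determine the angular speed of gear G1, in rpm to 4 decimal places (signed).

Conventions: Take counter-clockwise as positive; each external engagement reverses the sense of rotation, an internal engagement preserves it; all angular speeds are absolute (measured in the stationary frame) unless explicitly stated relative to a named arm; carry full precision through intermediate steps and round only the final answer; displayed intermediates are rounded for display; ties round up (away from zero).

-4957.7857 rpm

planetary set (28T centre, 17T on arm, 62T internal) — Willis relation
normalise by the input: solve with ω_ring = 1, then scale by 2239 rpm
ring teeth: 28 + 2·17 = 62
28(ω_sun−ω_arm) = −62(ω_ring−ω_arm),  ω_arm = 0, ω_ring = 1
ω_sun = 0 − (62/28)(1−0) = -31/14
scale: ω_sun = -31/14 × 2239 rpm = -4957.7857 rpm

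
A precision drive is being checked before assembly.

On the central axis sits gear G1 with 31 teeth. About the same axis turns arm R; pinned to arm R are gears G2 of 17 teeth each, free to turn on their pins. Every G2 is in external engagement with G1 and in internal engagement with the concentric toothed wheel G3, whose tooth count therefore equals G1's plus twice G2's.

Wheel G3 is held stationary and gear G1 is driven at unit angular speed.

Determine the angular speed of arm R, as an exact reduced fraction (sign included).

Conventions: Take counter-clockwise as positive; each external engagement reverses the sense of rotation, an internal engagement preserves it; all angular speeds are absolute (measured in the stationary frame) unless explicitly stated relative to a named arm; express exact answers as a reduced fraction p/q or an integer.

31/96

class = planetary set [G3 = 31+2·17 = 65; Willis about the carrier]
ring teeth: 31 + 2·17 = 65
31(ω_sun−ω_arm) = −65(ω_ring−ω_arm),  ω_ring = 0, ω_sun = 1
31(1−ω_arm) = −65(0−ω_arm)  ⇒  96·ω_arm = 31  ⇒  ω_arm = 31/96
exact speed ratio = 31/96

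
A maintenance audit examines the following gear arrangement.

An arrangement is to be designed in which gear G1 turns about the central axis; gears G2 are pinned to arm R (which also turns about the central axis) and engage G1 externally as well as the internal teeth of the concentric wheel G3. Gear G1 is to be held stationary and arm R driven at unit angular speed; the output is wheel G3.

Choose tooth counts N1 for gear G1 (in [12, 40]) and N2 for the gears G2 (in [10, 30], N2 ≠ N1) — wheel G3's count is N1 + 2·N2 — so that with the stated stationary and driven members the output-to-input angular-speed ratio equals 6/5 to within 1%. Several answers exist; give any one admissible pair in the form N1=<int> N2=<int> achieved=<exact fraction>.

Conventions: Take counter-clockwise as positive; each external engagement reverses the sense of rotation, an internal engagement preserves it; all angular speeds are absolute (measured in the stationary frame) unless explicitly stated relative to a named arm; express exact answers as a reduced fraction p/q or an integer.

topology: planetary set — design target 6/5, arm = carrier (Willis)
Willis with ω_sun = 0: ω_ring/ω_arm = (N1+N3)/N3; set equal to 6/5  ⇒  N3/N1 = 1/(6/5 − 1) = 5
N3 = N1 + 2·N2  ⇒  N2/N1 = (N3/N1 − 1)/2 = (5 − 1)/2 = 2
smallest multiple with N1 ≥ 12 and N2 ≥ 10: k = 12  ⇒  N1 = 12·1 = 12, N2 = 12·2 = 24 (N1 ≤ 40, N2 ≤ 30, N2 ≠ N1 ✓), N3 = 12 + 2·24 = 60
check: (N1+N3)/N3 with N1 = 12, N3 = 60 gives 6/5; |achieved − target| = 0 ≤ 3/250 ✓

N1=12 N2=24 achieved=6/5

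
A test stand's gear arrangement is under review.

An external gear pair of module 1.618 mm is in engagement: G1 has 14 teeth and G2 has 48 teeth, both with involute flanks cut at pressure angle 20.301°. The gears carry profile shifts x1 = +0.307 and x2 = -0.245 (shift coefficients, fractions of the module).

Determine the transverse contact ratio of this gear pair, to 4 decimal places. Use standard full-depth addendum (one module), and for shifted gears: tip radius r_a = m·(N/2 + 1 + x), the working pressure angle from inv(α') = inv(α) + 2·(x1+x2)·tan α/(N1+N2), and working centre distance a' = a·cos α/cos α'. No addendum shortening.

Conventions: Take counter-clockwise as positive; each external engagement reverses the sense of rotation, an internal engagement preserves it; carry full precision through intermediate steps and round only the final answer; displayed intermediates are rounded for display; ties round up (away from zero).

1.5139

recognized (one external pair, fixed centres): single-mesh tooth geometry, m = 1.618, N1 = 14, N2 = 48
base radii: r_b1 = 10.622461, r_b2 = 36.419868
tip radii: r_a1 = 13.440726, r_a2 = 40.053590
inv(α') = inv(20.301°) + 2·(+0.307-0.245)·tan α/(14+48) = 0.01635164  ⇒  α' = 20.60575°
a' = a·cos α / cos α' = 50.1580·cos 20.301°/cos 20.60575° = 50.257598
action lengths: √(r_a1²−r_b1²) = 8.235073, √(r_a2²−r_b2²) = 16.669832
base pitch p_b = π·m·cos α = 4.767350
CR = (8.235073 + 16.669832 − 50.257598·sin 20.60575°)/4.767350 = 1.513937
contact ratio ≈ 1.5139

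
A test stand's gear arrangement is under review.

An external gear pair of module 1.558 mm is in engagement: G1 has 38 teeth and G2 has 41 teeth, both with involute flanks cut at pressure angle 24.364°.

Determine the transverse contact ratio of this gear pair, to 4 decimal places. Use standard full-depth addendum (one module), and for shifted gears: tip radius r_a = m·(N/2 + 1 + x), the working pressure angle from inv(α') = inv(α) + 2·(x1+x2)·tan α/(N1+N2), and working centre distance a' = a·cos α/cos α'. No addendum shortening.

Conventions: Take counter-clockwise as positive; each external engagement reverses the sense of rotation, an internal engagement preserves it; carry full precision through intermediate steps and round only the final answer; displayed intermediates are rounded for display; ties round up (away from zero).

1.5310

recognized (one external pair, fixed centres): single-mesh tooth geometry, m = 1.558, N1 = 38, N2 = 41
base radii: r_b1 = 26.965736, r_b2 = 29.094610
tip radii: r_a1 = 31.160000, r_a2 = 33.497000
no profile shift: α' = α, a' = a
action lengths: √(r_a1²−r_b1²) = 15.613926, √(r_a2²−r_b2²) = 16.599780
base pitch p_b = π·m·cos α = 4.458703
CR = (15.613926 + 16.599780 − 61.541000·sin 24.36400°)/4.458703 = 1.530953
contact ratio ≈ 1.5310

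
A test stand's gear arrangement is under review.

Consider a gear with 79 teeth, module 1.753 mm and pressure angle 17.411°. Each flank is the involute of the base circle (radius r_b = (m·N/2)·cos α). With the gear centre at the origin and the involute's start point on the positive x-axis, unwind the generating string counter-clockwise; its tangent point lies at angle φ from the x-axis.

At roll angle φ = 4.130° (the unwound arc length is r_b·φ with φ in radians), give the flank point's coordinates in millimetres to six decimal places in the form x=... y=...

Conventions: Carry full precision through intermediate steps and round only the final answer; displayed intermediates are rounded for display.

x=66.242387 y=0.008244

recognized (one wheel, involute flank): single-mesh tooth geometry, m = 1.753, N = 79
pitch radius r_p = m·N/2 = 1.753·79/2 = 69.243500
base radius r_b = r_p·cos α = 69.243500·cos 17.411° = 66.070964
roll angle φ = 4.130° = 0.07208210 rad
x = r_b·(cos φ + φ·sin φ) = 66.242387
y = r_b·(sin φ − φ·cos φ) = 0.008244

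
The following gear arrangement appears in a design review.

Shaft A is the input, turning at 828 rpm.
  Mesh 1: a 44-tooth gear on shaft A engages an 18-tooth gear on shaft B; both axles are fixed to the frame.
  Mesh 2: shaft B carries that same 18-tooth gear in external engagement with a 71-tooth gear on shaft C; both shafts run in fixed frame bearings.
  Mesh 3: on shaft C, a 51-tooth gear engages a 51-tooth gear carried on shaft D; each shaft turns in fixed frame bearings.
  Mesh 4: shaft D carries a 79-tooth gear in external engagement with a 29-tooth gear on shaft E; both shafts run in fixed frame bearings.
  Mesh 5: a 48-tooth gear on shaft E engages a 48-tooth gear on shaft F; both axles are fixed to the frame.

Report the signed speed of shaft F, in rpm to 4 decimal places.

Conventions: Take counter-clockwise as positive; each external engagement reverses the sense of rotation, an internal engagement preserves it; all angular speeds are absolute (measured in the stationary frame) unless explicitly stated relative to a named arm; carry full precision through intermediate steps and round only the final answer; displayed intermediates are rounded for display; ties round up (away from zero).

5-mesh fixed-axis compound train (all bearings frame-fixed)
mesh 1 [44T→18T]: ω = 828.0000×44/18 = 2024.0000 rpm, sense flips to −
mesh 2 [18T→71T]: ω = 2024.0000×18/71 = 513.1268 rpm, sense flips to +
mesh 3 [51T→51T]: ω = 513.1268×51/51 = 513.1268 rpm, sense flips to −
mesh 4 [79T→29T]: ω = 513.1268×79/29 = 1397.8281 rpm, sense flips to +
mesh 5 [48T→48T]: ω = 1397.8281×48/48 = 1397.8281 rpm, sense flips to −
signed output speed = -1397.8281 rpm

-1397.8281 rpm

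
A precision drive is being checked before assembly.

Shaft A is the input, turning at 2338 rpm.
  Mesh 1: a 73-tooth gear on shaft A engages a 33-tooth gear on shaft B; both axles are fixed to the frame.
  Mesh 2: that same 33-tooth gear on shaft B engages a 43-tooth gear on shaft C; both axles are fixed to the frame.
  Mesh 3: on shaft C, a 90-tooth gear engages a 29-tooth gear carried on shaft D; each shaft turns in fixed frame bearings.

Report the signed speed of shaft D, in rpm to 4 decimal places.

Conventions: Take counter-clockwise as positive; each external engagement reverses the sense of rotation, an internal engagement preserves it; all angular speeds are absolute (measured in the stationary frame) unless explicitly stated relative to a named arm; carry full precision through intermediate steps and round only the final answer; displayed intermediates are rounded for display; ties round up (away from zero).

-12318.0914 rpm

class = fixed-axis compound train [3 meshes; 3 ratios multiply, 3 sense flips]
mesh 1 [73T→33T]: ω = 2338.0000×73/33 = 5171.9394 rpm, sense flips to −
mesh 2 [33T→43T]: ω = 5171.9394×33/43 = 3969.1628 rpm, sense flips to +
mesh 3 [90T→29T]: ω = 3969.1628×90/29 = 12318.0914 rpm, sense flips to −
signed output speed = -12318.0914 rpm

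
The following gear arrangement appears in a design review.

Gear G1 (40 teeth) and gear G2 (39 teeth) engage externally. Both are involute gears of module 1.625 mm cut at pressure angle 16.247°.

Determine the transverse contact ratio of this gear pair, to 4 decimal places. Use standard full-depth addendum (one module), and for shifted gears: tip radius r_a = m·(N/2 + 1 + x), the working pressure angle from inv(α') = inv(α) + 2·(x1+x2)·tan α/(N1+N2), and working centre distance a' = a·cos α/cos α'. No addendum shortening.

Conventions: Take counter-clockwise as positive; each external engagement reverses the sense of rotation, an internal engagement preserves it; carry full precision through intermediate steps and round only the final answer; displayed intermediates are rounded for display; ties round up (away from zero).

1.9246

class = single-mesh tooth geometry [involute pair 40T × 39T, m = 1.625]
base radii: r_b1 = 31.202096, r_b2 = 30.422044
tip radii: r_a1 = 34.125000, r_a2 = 33.312500
no profile shift: α' = α, a' = a
action lengths: √(r_a1²−r_b1²) = 13.818278, √(r_a2²−r_b2²) = 13.572837
base pitch p_b = π·m·cos α = 4.901214
CR = (13.818278 + 13.572837 − 64.187500·sin 16.24700°)/4.901214 = 1.924588
contact ratio ≈ 1.9246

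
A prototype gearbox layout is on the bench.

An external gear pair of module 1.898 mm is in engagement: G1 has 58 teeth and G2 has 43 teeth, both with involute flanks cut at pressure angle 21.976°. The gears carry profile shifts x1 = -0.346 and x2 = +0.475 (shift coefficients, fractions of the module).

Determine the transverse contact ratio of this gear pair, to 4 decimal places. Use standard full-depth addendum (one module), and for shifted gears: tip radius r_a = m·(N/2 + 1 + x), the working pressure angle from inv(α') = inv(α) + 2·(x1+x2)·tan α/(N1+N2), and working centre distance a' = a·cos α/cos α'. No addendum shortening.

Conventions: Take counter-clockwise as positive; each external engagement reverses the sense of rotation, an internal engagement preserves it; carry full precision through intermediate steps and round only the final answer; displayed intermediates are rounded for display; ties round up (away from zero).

class = single-mesh tooth geometry [involute pair 58T × 43T, m = 1.898]
base radii: r_b1 = 51.042686, r_b2 = 37.841991
tip radii: r_a1 = 56.283292, r_a2 = 43.606550
inv(α') = inv(21.976°) + 2·(-0.346+0.475)·tan α/(58+43) = 0.02101632  ⇒  α' = 22.33226°
a' = a·cos α / cos α' = 95.8490·cos 21.976°/cos 22.33226° = 96.091965
action lengths: √(r_a1²−r_b1²) = 23.716095, √(r_a2²−r_b2²) = 21.668292
base pitch p_b = π·m·cos α = 5.529494
CR = (23.716095 + 21.668292 − 96.091965·sin 22.33226°)/5.529494 = 1.604424
contact ratio ≈ 1.6044

1.6044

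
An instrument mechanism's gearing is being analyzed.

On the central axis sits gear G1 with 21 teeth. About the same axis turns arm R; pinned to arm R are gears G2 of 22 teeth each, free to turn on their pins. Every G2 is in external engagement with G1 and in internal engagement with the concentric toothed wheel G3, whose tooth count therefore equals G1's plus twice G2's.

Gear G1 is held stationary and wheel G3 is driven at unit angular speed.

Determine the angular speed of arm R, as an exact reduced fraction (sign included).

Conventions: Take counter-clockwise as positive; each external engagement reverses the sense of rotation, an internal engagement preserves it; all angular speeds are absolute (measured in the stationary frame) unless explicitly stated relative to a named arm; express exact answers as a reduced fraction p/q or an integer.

topology: planetary set — G1 21T / G2 22T / G3 65T, arm = carrier (Willis)
ring teeth: 21 + 2·22 = 65
21(ω_sun−ω_arm) = −65(ω_ring−ω_arm),  ω_sun = 0, ω_ring = 1
21(0−ω_arm) = −65(1−ω_arm)  ⇒  86·ω_arm = 65  ⇒  ω_arm = 65/86
exact speed ratio = 65/86

65/86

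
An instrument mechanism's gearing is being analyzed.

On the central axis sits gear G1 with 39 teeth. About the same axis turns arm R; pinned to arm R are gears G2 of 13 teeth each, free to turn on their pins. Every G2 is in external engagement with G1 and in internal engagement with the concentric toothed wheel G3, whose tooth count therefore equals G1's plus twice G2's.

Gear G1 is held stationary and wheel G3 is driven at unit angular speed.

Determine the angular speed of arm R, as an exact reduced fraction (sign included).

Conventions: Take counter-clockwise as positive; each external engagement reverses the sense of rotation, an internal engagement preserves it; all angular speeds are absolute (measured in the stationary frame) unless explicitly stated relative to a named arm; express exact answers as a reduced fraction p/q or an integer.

recognized (axles ride arm R): planetary set, 39/13/65 teeth
ring teeth: 39 + 2·13 = 65
39(ω_sun−ω_arm) = −65(ω_ring−ω_arm),  ω_sun = 0, ω_ring = 1
39(0−ω_arm) = −65(1−ω_arm)  ⇒  104·ω_arm = 65  ⇒  ω_arm = 5/8
exact speed ratio = 5/8

5/8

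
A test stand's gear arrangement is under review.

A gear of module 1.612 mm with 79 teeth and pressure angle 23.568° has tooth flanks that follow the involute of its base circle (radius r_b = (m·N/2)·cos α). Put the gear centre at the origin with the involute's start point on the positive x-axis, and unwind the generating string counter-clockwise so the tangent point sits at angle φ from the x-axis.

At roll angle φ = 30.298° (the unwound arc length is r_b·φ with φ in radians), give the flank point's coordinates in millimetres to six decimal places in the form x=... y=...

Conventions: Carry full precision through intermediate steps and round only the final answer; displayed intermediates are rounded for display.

recognized (one wheel, involute flank): single-mesh tooth geometry, m = 1.612, N = 79
pitch radius r_p = m·N/2 = 1.612·79/2 = 63.674000
base radius r_b = r_p·cos α = 63.674000·cos 23.568° = 58.362709
roll angle φ = 30.298° = 0.52879986 rad
x = r_b·(cos φ + φ·sin φ) = 65.961029
y = r_b·(sin φ − φ·cos φ) = 2.797017

x=65.961029 y=2.797017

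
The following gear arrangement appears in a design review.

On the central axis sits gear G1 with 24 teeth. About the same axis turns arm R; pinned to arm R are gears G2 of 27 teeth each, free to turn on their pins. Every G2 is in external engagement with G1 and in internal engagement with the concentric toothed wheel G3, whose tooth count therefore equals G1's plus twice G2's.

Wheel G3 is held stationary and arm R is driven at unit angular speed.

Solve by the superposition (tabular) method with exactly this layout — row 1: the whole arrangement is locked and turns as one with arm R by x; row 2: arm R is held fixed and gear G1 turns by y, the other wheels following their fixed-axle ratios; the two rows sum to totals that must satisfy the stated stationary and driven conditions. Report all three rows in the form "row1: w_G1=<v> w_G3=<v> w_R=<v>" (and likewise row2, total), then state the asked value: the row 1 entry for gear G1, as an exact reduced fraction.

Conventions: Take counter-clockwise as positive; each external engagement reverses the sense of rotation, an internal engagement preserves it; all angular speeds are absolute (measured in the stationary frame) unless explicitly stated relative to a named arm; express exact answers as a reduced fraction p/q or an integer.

row1: w_G1=1 w_G3=1 w_R=1
row2: w_G1=13/4 w_G3=-1 w_R=0
total: w_G1=17/4 w_G3=0 w_R=1
asked value: 1

topology: planetary set — G1 24T / G2 27T / G3 78T, arm = carrier (Willis)
row 1 — lock + rotate with arm: ω_sun = ω_ring = ω_arm = x
row 2: sun turns y, ring = −(24/78)·y, arm 0
boundary: total ω_ring = x − (24/78)·y = 0 and total ω_arm = x = 1  ⇒  y = 13/4, x = 1
row 2 ring = −(24/78)·13/4 = -1
totals (row 1 + row 2): sun 1 + 13/4 = 17/4, ring 1 + (-1) = 0, arm 1 + 0 = 1
asked cell (row1, sun) = 1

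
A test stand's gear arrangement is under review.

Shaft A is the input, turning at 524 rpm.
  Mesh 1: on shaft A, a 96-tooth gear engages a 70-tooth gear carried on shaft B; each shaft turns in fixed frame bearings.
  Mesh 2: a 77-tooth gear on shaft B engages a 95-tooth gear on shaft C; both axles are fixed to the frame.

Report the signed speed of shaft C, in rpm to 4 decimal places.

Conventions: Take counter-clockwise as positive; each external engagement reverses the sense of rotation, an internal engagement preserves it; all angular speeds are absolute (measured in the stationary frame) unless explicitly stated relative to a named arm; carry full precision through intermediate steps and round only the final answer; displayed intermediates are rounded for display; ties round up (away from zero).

topology: fixed-axis compound train — 2 meshes, A→C
mesh 1 [96T→70T]: ω = 524.0000×96/70 = 718.6286 rpm, sense flips to −
mesh 2 [77T→95T]: ω = 718.6286×77/95 = 582.4674 rpm, sense flips to +
signed output speed = +582.4674 rpm

+582.4674 rpm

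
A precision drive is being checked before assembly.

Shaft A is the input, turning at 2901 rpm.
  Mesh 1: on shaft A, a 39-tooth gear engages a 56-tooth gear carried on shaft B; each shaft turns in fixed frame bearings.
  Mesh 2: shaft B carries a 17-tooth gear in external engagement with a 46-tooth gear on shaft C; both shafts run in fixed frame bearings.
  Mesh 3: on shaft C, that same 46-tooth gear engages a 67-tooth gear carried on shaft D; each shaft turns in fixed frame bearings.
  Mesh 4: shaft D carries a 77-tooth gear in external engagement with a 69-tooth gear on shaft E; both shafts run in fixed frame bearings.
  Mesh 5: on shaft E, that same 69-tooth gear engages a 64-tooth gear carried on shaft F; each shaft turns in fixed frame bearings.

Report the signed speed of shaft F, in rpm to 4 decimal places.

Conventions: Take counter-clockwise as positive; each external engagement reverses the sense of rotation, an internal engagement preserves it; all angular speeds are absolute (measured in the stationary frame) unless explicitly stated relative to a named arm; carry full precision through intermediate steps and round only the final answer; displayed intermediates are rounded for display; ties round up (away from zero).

-616.7500 rpm

recognized (6 fixed axles, 5 meshes): fixed-axis compound train
mesh 1 [39T→56T]: ω = 2901.0000×39/56 = 2020.3393 rpm, sense flips to −
mesh 2 [17T→46T]: ω = 2020.3393×17/46 = 746.6471 rpm, sense flips to +
mesh 3 [46T→67T]: ω = 746.6471×46/67 = 512.6234 rpm, sense flips to −
mesh 4 [77T→69T]: ω = 512.6234×77/69 = 572.0580 rpm, sense flips to +
mesh 5 [69T→64T]: ω = 572.0580×69/64 = 616.7500 rpm, sense flips to −
signed output speed = -616.7500 rpm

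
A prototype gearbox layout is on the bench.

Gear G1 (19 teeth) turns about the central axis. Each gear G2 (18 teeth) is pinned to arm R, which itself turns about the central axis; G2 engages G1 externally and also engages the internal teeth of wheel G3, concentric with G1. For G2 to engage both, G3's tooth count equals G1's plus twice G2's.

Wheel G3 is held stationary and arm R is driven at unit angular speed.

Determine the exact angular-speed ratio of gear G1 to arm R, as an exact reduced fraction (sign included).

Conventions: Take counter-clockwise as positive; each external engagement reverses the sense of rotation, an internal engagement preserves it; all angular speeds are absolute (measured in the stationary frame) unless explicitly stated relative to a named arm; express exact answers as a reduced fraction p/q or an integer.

74/19

topology: planetary set — G1 19T / G2 18T / G3 55T, arm = carrier (Willis)
ring teeth: 19 + 2·18 = 55
19(ω_sun−ω_arm) = −55(ω_ring−ω_arm),  ω_ring = 0, ω_arm = 1
ω_sun = 1 − (55/19)(0−1) = 74/19
ω_out/ω_in = 74/19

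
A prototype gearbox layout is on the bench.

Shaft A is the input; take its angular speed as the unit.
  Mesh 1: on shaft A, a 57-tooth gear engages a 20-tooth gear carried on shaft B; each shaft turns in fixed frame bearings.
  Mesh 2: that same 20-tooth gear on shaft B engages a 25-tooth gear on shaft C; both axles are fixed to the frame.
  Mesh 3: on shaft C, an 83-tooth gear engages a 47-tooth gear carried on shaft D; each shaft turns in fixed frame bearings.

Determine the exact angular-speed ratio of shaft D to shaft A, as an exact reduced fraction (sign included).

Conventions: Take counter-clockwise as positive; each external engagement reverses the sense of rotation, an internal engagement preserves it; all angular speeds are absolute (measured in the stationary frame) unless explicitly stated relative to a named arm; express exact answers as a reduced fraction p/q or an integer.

class = fixed-axis compound train [3 meshes; 3 ratios multiply, 3 sense flips]
mesh 1 [57T→20T]: running ratio 57/20, sense −
mesh 2 [20T→25T]: running ratio 57/25, sense +
mesh 3 [83T→47T]: running ratio 4731/1175, sense −
ω_out/ω_in = -4731/1175

-4731/1175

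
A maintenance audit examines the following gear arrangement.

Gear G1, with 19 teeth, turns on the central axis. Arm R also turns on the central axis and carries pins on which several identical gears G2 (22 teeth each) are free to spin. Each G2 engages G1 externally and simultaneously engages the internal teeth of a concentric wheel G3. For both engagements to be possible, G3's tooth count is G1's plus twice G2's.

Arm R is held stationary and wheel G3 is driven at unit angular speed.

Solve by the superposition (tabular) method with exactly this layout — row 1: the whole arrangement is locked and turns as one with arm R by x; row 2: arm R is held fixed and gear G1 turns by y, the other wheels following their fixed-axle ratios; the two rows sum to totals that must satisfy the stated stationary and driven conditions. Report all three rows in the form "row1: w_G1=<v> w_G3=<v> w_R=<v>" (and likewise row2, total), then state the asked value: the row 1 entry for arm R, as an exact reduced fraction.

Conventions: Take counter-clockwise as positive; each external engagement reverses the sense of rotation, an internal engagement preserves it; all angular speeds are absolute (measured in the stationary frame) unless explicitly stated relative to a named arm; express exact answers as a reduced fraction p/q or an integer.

planetary set (19T centre, 22T on arm, 63T internal) — Willis relation
superposition row 1 [locked train]: every member turns x
superposition row 2 [arm held]: sun y, ring −(19/63)·y, arm 0
boundary: total ω_arm = x = 0 and total ω_ring = x − (19/63)·y = 1  ⇒  y = -63/19, x = 0
row 2 ring = −(19/63)·(-63/19) = 1
totals (row 1 + row 2): sun 0 + (-63/19) = -63/19, ring 0 + 1 = 1, arm 0 + 0 = 0
asked cell (row1, arm) = 0

row1: w_G1=0 w_G3=0 w_R=0
row2: w_G1=-63/19 w_G3=1 w_R=0
total: w_G1=-63/19 w_G3=1 w_R=0
asked value: 0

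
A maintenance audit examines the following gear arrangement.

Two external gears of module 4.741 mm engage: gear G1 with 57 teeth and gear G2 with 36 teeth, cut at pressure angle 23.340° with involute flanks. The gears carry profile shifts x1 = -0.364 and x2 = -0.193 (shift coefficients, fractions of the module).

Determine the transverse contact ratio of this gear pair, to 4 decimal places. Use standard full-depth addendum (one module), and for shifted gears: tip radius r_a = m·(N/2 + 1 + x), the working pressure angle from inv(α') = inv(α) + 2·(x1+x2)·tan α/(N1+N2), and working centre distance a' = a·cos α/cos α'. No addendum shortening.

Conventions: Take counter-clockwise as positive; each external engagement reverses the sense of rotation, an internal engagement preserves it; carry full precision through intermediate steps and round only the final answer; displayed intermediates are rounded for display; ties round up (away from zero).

1.6897

topology: single-mesh involute geometry — m = 4.741, 57T/36T pair
base radii: r_b1 = 124.061755, r_b2 = 78.354793
tip radii: r_a1 = 138.133776, r_a2 = 89.163987
inv(α') = inv(23.340°) + 2·(-0.364-0.193)·tan α/(57+36) = 0.01896739  ⇒  α' = 21.61114°
a' = a·cos α / cos α' = 220.4565·cos 23.340°/cos 21.61114° = 217.721290
action lengths: √(r_a1²−r_b1²) = 60.742250, √(r_a2²−r_b2²) = 42.552826
base pitch p_b = π·m·cos α = 13.675491
CR = (60.742250 + 42.552826 − 217.721290·sin 21.61114°)/13.675491 = 1.689677
contact ratio ≈ 1.6897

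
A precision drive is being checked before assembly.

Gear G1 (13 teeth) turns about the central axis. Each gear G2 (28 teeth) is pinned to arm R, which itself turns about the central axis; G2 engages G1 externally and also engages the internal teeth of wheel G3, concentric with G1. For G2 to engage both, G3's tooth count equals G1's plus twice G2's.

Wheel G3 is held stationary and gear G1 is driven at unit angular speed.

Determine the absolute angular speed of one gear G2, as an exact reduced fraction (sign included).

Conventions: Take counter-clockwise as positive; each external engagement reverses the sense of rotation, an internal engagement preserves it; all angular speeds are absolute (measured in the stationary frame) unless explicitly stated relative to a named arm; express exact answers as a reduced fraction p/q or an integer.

topology: planetary set — G1 13T / G2 28T / G3 69T, arm = carrier (Willis)
ring teeth: 13 + 2·28 = 69
13(ω_sun−ω_arm) = −69(ω_ring−ω_arm),  ω_ring = 0, ω_sun = 1
13(1−ω_arm) = −69(0−ω_arm)  ⇒  82·ω_arm = 13  ⇒  ω_arm = 13/82
sun–planet mesh: 13·(1−13/82) = −28·(ω_p−ω_arm)  ⇒  ω_p−ω_arm = -897/2296
ω_p = 13/82 − 897/2296 = -13/56
exact speed ratio = -13/56

-13/56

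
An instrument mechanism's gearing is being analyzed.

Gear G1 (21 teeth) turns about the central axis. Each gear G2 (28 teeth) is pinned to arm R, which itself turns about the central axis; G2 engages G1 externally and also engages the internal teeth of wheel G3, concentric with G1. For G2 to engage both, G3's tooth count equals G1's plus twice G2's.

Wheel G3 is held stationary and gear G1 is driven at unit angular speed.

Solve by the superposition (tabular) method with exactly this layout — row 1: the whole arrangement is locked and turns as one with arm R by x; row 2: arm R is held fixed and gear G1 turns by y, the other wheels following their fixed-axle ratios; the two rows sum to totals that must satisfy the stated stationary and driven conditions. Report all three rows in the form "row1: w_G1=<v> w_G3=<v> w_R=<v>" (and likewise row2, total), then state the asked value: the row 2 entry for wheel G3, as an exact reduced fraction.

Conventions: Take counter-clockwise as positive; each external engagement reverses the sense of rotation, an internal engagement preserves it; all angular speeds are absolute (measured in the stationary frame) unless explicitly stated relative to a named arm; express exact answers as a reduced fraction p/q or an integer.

row1: w_G1=3/14 w_G3=3/14 w_R=3/14
row2: w_G1=11/14 w_G3=-3/14 w_R=0
total: w_G1=1 w_G3=0 w_R=3/14
asked value: -3/14

class = planetary set [G3 = 21+2·28 = 77; Willis about the carrier]
row 1 — lock + rotate with arm: ω_sun = ω_ring = ω_arm = x
row 2 — arm fixed, fixed-axis ratios: sun y, ring −(21/77)·y, arm 0
boundary: total ω_ring = x − (21/77)·y = 0 and total ω_sun = x + y = 1  ⇒  y = 11/14, x = 3/14
row 2 ring = −(21/77)·11/14 = -3/14
totals (row 1 + row 2): sun 3/14 + 11/14 = 1, ring 3/14 + (-3/14) = 0, arm 3/14 + 0 = 3/14
asked cell (row2, ring) = -3/14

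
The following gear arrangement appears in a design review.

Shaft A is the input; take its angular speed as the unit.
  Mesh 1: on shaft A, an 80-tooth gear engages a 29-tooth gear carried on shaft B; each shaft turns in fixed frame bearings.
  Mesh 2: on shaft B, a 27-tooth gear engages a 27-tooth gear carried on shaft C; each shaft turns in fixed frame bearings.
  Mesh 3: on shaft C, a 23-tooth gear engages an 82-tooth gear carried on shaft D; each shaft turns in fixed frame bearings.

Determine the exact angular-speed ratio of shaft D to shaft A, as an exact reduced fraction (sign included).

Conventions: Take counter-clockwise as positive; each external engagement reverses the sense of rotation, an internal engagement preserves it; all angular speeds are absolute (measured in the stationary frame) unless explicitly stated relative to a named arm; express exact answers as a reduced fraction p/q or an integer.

class = fixed-axis compound train [3 meshes; 3 ratios multiply, 3 sense flips]
mesh 1 [80T→29T]: running ratio 80/29, sense −
mesh 2 [27T→27T]: running ratio 80/29, sense +
mesh 3 [23T→82T]: running ratio 920/1189, sense −
ω_out/ω_in = -920/1189

-920/1189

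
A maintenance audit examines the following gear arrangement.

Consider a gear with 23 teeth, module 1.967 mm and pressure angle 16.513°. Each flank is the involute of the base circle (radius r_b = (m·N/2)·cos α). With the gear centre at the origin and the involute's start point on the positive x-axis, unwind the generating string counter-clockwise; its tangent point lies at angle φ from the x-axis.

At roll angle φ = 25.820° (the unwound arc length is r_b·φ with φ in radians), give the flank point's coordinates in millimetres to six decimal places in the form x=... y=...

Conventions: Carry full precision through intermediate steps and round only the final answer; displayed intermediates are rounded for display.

x=23.779127 y=0.648252

single-mesh involute tooth geometry (23T wheel at module 1.967)
pitch radius r_p = m·N/2 = 1.967·23/2 = 22.620500
base radius r_b = r_p·cos α = 22.620500·cos 16.513° = 21.687524
roll angle φ = 25.820° = 0.45064401 rad
x = r_b·(cos φ + φ·sin φ) = 23.779127
y = r_b·(sin φ − φ·cos φ) = 0.648252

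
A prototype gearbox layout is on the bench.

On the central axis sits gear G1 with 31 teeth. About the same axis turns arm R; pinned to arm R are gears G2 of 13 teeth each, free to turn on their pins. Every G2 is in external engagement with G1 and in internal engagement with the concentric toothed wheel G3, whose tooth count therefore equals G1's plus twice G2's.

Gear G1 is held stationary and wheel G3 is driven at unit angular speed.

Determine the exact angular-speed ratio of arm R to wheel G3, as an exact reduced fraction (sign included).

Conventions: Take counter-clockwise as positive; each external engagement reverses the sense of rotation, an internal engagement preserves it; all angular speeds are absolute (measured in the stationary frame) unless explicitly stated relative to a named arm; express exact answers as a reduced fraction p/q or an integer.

57/88

recognized (axles ride arm R): planetary set, 31/13/57 teeth
ring teeth: 31 + 2·13 = 57
31(ω_sun−ω_arm) = −57(ω_ring−ω_arm),  ω_sun = 0, ω_ring = 1
31(0−ω_arm) = −57(1−ω_arm)  ⇒  88·ω_arm = 57  ⇒  ω_arm = 57/88
ω_out/ω_in = 57/88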